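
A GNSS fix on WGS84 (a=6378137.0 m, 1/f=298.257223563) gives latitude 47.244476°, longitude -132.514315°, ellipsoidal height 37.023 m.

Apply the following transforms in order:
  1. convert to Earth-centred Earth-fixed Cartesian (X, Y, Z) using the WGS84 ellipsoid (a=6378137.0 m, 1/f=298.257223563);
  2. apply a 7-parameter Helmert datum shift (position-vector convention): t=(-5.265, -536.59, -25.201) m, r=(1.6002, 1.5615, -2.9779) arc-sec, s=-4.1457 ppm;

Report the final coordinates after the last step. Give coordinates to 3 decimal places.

start: φ=47.244476°, λ=-132.514315°, h=37.023 m
→ ECEF (a=6378137.000, f=1/298.257223563): X=-2931371.2865, Y=-3197426.2196, Z=4660285.6687
→ Helmert 7p (PV): X=-2931375.2809, Y=-3197943.3875, Z=4660238.5335

X=-2931375.281 m, Y=-3197943.388 m, Z=4660238.533 m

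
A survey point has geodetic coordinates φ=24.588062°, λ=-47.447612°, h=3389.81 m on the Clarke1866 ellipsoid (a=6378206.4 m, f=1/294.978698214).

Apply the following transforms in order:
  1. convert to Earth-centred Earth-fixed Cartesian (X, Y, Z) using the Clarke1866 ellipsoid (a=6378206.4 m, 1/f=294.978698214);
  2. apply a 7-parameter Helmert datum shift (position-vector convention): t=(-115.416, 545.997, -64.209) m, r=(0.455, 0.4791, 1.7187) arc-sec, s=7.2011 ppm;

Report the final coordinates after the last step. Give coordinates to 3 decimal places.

start: φ=24.588062°, λ=-47.447612°, h=3389.810 m
→ ECEF (a=6378206.400, f=1/294.978698214): X=3926613.8743, Y=-4277288.8182, Z=2638909.3051
→ Helmert 7p (PV): X=3926568.5045, Y=-4276746.7249, Z=2638845.5432

X=3926568.504 m, Y=-4276746.725 m, Z=2638845.543 m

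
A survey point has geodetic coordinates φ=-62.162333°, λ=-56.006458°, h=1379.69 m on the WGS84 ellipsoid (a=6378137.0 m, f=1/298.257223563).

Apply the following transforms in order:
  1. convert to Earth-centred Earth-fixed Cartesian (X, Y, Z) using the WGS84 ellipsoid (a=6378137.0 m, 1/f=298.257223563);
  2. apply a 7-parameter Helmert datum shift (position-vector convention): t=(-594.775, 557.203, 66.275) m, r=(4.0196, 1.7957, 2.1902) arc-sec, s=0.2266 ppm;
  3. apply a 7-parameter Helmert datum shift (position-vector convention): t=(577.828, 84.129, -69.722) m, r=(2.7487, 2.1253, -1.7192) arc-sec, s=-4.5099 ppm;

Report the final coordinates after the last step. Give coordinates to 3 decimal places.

start: φ=-62.162333°, λ=-56.006458°, h=1379.690 m
→ ECEF (a=6378137.000, f=1/298.257223563): X=1669949.9618, Y=-2476404.6766, Z=-5618206.0632
→ Helmert 7p (PV): X=1669332.9496, Y=-2475720.8173, Z=-5618203.8586
→ Helmert 7p (PV): X=1669824.7260, Y=-2475564.5685, Z=-5618298.4349

X=1669824.726 m, Y=-2475564.568 m, Z=-5618298.435 m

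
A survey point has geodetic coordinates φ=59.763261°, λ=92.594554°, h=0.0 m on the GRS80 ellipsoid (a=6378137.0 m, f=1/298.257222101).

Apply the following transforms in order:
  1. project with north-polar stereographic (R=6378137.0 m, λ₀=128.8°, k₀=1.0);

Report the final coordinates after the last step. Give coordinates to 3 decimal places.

E=-2035665.555 m, N=-2780829.628 m

start: φ=59.763261°, λ=92.594554°, h=0.000 m
→ stereo (R=6378137.0, λ₀=128.8°): E=-2035665.5549, N=-2780829.6282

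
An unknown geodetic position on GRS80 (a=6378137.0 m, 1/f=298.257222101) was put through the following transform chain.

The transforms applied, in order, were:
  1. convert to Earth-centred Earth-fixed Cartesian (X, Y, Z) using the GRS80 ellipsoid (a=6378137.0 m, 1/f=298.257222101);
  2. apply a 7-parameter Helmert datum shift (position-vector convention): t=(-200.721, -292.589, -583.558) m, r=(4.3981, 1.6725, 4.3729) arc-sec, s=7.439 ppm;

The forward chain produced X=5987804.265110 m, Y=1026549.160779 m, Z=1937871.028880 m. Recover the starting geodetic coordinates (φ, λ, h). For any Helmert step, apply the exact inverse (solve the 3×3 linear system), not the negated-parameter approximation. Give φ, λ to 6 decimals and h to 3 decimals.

start: X=5987804.2651, Y=1026549.1608, Z=1937871.0289 m
→ Helmert⁻¹: X=5987966.4911, Y=1026748.4969, Z=1938466.8274
→ geod (Bowring, a=6378137.000): φ=17.80808400°, λ=9.72980900°, h=964.0070 m

φ=17.808084°, λ=9.729809°, h=964.007 m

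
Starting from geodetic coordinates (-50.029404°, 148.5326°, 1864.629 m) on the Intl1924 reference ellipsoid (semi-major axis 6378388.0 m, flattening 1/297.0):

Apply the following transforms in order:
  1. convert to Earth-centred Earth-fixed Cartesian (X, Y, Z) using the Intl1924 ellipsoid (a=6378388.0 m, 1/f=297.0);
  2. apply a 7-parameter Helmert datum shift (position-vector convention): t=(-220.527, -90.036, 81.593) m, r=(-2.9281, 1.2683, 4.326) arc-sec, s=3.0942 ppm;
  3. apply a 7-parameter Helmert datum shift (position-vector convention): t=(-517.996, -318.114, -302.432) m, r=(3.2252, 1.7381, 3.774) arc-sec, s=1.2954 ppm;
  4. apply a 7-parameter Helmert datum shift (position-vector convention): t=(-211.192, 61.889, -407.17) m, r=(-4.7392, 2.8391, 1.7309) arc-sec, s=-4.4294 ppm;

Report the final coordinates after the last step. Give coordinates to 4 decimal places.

start: φ=-50.029404°, λ=148.532600°, h=1864.629 m
→ ECEF (a=6378388.000, f=1/297.0): X=-3502801.8288, Y=2143779.2353, Z=-4866413.1566
→ Helmert 7p (PV): X=-3503108.0791, Y=2143553.2849, Z=-4866355.5156
→ Helmert 7p (PV): X=-3503710.8400, Y=2143249.9432, Z=-4866601.2153
→ Helmert 7p (PV): X=-3503991.4832, Y=2143161.1212, Z=-4866987.8468

X=-3503991.4832 m, Y=2143161.1212 m, Z=-4866987.8468 m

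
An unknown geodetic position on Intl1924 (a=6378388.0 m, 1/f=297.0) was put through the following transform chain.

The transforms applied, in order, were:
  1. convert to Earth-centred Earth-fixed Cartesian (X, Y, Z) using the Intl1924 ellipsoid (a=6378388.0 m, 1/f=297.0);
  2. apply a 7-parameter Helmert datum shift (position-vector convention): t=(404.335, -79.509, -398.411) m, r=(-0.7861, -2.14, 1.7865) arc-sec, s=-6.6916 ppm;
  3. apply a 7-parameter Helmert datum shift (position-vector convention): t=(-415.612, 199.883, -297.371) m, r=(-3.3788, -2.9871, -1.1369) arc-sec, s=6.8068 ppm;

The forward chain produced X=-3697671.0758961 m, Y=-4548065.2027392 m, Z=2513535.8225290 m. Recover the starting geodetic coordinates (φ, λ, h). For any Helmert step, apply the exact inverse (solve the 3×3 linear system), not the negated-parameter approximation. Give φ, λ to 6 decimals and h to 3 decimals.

start: X=-3697671.0759, Y=-4548065.2027, Z=2513535.8225 m
→ Helmert⁻¹: X=-3697168.8236, Y=-4548295.6832, Z=2513795.1193
→ Helmert⁻¹: X=-3697611.2094, Y=-4548224.1656, Z=2514231.3833
→ geod (Bowring, a=6378388.000): φ=23.35624700°, λ=-129.11039000°, h=3053.4200 m

φ=23.356247°, λ=-129.110390°, h=3053.420 m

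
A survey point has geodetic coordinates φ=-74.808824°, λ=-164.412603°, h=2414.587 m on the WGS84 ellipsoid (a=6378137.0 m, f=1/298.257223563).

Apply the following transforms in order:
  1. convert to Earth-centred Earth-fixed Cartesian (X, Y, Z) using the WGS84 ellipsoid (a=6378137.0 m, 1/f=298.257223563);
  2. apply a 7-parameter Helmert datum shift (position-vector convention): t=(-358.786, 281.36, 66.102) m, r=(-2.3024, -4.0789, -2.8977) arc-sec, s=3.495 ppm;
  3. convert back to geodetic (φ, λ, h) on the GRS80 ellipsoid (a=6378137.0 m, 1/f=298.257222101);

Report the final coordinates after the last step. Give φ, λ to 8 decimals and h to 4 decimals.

start: φ=-74.808824°, λ=-164.412603°, h=2414.587 m
→ ECEF (a=6378137.000, f=1/298.257223563): X=-1615513.4072, Y=-450676.4151, Z=-6135538.6901
→ Helmert 7p (PV): X=-1615762.8397, Y=-450442.4220, Z=-6135520.9481
→ geod (Bowring, a=6378137.000): φ=-74.80724904°, λ=-164.42259120°, h=2443.9557 m

φ=-74.80724904°, λ=-164.42259120°, h=2443.9557 m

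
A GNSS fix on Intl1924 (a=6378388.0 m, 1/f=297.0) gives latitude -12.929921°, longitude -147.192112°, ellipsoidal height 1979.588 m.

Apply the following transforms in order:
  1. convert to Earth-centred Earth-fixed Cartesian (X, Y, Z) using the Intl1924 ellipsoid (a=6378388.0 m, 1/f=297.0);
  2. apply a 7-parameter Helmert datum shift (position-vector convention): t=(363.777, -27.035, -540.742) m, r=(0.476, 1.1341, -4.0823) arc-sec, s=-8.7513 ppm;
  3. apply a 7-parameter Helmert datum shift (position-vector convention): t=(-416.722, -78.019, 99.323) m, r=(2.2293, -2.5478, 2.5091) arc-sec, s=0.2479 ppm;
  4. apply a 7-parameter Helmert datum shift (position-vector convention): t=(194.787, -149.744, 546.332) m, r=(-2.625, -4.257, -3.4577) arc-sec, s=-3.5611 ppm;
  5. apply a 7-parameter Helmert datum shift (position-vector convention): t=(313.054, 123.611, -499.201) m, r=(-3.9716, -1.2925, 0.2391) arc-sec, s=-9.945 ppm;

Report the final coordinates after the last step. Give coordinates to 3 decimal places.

start: φ=-12.929921°, λ=-147.192112°, h=1979.588 m
→ ECEF (a=6378388.000, f=1/297.0): X=-5227554.8516, Y=-3369947.8877, Z=-1418309.3656
→ Helmert 7p (PV): X=-5227219.8208, Y=-3369838.6978, Z=-1418816.7301
→ Helmert 7p (PV): X=-5227579.3210, Y=-3369965.8040, Z=-1418818.7470
→ Helmert 7p (PV): X=-5227393.1278, Y=-3370033.9718, Z=-1418332.3643
→ Helmert 7p (PV): X=-5227015.2934, Y=-3369910.2148, Z=-1418785.3267

X=-5227015.293 m, Y=-3369910.215 m, Z=-1418785.327 m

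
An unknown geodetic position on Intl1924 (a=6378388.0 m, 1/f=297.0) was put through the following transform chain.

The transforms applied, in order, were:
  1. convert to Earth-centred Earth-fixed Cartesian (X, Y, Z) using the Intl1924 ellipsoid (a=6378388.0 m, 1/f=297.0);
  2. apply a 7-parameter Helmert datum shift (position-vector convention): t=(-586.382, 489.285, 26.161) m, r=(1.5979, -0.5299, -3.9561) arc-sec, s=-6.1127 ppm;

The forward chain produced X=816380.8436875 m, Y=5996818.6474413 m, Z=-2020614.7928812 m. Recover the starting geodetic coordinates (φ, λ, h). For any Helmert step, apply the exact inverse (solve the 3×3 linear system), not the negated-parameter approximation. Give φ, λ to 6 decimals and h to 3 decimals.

start: X=816380.8437, Y=5996818.6474, Z=-2020614.7929 m
→ Helmert⁻¹: X=816852.0198, Y=5996366.0294, Z=-2020701.8569
→ geod (Bowring, a=6378388.000): φ=-18.58070600°, λ=82.24266000°, h=3971.0860 m

φ=-18.580706°, λ=82.242660°, h=3971.086 m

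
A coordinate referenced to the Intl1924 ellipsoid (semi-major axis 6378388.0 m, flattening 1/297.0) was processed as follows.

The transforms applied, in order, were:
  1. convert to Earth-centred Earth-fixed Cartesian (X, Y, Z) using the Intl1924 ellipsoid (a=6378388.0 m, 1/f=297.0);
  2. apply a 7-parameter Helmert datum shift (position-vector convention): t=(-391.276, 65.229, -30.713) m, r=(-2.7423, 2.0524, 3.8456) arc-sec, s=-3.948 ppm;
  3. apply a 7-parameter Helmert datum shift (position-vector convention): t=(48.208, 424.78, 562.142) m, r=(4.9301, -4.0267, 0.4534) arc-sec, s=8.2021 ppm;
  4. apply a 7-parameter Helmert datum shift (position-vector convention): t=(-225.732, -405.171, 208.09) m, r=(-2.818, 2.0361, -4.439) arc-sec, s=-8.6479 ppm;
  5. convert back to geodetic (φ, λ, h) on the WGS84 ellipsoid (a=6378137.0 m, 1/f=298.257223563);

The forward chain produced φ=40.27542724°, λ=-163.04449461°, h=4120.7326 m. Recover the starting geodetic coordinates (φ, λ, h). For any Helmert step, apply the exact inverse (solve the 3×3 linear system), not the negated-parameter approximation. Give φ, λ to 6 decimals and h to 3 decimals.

φ=40.274113°, λ=-163.041416°, h=3061.546 m

start: φ=40.275427°, λ=-163.044495°, h=4120.733 m
→ ECEF (a=6378137.000, f=1/298.257223563): X=-4664178.8030, Y=-1422022.8452, Z=4104029.8324
→ Helmert⁻¹: X=-4664003.3163, Y=-1421786.4080, Z=4103791.7679
→ Helmert⁻¹: X=-4663936.2906, Y=-1422091.1942, Z=4103321.0110
→ Helmert⁻¹: X=-4663630.7697, Y=-1422129.6428, Z=4103302.6122
→ geod (Bowring, a=6378388.000): φ=40.27411300°, λ=-163.04141600°, h=3061.5460 m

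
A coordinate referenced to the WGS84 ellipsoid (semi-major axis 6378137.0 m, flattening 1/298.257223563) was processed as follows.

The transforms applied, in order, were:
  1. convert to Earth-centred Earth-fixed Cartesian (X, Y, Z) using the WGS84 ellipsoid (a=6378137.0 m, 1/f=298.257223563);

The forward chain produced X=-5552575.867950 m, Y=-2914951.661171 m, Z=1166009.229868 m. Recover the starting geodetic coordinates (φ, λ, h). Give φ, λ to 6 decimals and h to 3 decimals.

φ=10.602131°, λ=-152.301746°, h=1265.834 m

start: X=-5552575.8680, Y=-2914951.6612, Z=1166009.2299 m
→ geod (Bowring, a=6378137.000): φ=10.60213100°, λ=-152.30174600°, h=1265.8340 m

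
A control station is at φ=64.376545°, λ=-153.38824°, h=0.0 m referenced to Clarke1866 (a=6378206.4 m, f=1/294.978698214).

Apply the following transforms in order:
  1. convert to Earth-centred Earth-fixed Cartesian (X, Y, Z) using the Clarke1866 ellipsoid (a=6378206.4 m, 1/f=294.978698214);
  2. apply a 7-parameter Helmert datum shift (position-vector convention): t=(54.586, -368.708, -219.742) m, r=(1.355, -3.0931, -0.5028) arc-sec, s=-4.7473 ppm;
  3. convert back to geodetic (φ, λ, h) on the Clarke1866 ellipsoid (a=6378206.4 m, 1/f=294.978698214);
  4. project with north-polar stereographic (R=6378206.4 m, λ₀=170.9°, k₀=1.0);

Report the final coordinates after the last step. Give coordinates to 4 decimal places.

start: φ=64.376545°, λ=-153.388240°, h=0.000 m
→ ECEF (a=6378206.400, f=1/294.978698214): X=-2472893.3811, Y=-1238967.6674, Z=5727800.3567
→ Helmert 7p (PV): X=-2472915.9681, Y=-1239362.0927, Z=5727508.2014
→ geod (Bowring, a=6378206.400): φ=64.37381924°, λ=-153.38114514°, h=-178.2680 m
→ stereo (R=6378206.4, λ₀=170.9°): E=1693774.7250, N=-2355500.8347

E=1693774.7250 m, N=-2355500.8347 m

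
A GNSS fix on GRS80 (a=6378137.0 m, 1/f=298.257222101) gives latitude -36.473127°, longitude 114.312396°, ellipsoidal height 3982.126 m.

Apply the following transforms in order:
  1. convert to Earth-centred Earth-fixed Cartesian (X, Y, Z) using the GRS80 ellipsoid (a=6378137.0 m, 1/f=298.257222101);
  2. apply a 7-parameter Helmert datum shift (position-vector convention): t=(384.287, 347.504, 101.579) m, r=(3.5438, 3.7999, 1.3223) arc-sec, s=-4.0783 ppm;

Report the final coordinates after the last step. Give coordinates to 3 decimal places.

X=-2115149.356 m, Y=4682864.646 m, Z=-3772667.767 m

start: φ=-36.473127°, λ=114.312396°, h=3982.126 m
→ ECEF (a=6378137.000, f=1/298.257222101): X=-2115442.7463, Y=4682484.9790, Z=-3772904.1527
→ Helmert 7p (PV): X=-2115149.3556, Y=4682864.6464, Z=-3772667.7666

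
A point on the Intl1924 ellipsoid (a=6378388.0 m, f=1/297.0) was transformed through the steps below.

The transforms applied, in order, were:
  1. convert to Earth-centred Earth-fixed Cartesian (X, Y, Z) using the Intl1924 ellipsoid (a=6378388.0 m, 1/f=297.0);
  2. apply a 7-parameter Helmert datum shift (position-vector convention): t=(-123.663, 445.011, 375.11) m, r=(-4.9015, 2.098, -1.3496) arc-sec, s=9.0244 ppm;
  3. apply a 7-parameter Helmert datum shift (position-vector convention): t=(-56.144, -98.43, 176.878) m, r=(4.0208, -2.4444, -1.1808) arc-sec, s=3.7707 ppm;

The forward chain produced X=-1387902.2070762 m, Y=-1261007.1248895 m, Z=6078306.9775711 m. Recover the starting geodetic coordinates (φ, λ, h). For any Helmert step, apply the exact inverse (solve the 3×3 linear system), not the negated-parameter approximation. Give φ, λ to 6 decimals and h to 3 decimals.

start: X=-1387902.2071, Y=-1261007.1249, Z=6078306.9776 m
→ Helmert⁻¹: X=-1387761.5815, Y=-1260793.4012, Z=6078148.2041
→ Helmert⁻¹: X=-1387678.9611, Y=-1261380.5347, Z=6077674.1573
→ geod (Bowring, a=6378388.000): φ=72.96069100°, λ=-137.72960700°, h=1643.0110 m

φ=72.960691°, λ=-137.729607°, h=1643.011 m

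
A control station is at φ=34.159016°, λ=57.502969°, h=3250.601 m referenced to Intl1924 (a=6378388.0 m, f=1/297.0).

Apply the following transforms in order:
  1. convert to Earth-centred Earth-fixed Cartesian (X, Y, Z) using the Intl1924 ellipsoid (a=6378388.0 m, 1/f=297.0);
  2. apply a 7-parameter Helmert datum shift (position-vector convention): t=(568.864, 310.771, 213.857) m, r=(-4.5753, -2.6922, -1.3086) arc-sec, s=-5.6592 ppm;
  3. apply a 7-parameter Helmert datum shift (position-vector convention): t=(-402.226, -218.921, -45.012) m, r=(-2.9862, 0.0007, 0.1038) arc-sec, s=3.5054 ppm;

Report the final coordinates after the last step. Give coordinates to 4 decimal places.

X=2840233.8025 m, Y=4458760.2663 m, Z=3562970.5642 m

start: φ=34.159016°, λ=57.502969°, h=3250.601 m
→ ECEF (a=6378388.000, f=1/297.0): X=2840093.7290, Y=4458563.9906, Z=3562935.7851
→ Helmert 7p (PV): X=2840628.3028, Y=4458910.5430, Z=3563067.6500
→ Helmert 7p (PV): X=2840233.8025, Y=4458760.2663, Z=3562970.5642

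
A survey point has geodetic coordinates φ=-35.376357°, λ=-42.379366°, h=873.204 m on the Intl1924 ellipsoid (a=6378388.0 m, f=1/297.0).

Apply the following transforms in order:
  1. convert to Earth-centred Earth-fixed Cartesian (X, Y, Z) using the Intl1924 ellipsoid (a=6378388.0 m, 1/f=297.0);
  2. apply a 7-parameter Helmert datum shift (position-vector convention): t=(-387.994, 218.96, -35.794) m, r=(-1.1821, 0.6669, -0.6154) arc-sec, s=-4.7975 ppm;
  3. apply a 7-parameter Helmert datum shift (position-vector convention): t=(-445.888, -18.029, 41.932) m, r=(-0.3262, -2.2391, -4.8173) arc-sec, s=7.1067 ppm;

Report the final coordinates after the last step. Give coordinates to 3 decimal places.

X=3845738.385 m, Y=-3509849.714 m, Z=-3672501.605 m

start: φ=-35.376357°, λ=-42.379366°, h=873.204 m
→ ECEF (a=6378388.000, f=1/297.0): X=3846627.8354, Y=-3509914.3809, Z=-3672554.2439
→ Helmert 7p (PV): X=3846199.0411, Y=-3509711.1059, Z=-3672564.7406
→ Helmert 7p (PV): X=3845738.3850, Y=-3509849.7137, Z=-3672501.6053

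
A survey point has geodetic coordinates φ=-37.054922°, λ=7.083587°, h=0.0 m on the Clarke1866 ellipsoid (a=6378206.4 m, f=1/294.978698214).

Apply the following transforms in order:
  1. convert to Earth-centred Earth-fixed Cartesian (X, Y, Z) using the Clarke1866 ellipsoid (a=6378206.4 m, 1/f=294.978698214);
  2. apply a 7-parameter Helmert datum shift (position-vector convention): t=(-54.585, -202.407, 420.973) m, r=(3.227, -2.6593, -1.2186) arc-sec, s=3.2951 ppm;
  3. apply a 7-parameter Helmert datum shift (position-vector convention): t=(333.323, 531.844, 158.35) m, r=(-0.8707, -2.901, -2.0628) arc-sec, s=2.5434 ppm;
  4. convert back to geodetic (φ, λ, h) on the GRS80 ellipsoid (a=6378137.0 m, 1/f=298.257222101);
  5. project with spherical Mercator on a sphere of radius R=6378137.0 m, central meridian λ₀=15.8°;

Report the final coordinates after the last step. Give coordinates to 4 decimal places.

start: φ=-37.054922°, λ=7.083587°, h=0.000 m
→ ECEF (a=6378206.400, f=1/294.978698214): X=5057547.3546, Y=628479.6097, Z=-3822066.6296
→ Helmert 7p (PV): X=5057562.4245, Y=628309.1900, Z=-3821583.2127
→ Helmert 7p (PV): X=5057968.6431, Y=628775.9206, Z=-3821366.1028
→ geod (Bowring, a=6378137.000): φ=-37.04535593°, λ=7.08630849°, h=-76.0243 m
→ merc (R=6378137.0, λ₀=15.8°): E=-970003.7023, N=-4445430.7060

E=-970003.7023 m, N=-4445430.7060 m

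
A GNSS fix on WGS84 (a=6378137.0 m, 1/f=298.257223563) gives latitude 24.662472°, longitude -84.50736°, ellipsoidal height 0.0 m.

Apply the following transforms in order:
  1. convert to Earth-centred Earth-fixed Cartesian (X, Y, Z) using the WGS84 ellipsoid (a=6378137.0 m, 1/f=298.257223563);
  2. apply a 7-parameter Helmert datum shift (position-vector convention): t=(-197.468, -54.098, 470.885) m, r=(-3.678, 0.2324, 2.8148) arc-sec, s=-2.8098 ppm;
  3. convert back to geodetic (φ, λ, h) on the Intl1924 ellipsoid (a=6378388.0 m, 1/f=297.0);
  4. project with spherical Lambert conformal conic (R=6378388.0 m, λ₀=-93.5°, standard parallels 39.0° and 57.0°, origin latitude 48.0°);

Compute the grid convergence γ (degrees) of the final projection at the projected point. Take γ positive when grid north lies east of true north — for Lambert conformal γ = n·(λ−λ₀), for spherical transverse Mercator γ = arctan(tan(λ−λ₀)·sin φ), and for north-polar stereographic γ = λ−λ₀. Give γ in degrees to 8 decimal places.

start: φ=24.662472°, λ=-84.507360°, h=0.000 m
→ ECEF (a=6378137.000, f=1/298.257223563): X=555136.4751, Y=-5773085.7327, Z=2645142.9870
→ Helmert 7p (PV): X=555019.2099, Y=-5773068.8672, Z=2645708.7564
→ geod (Bowring, a=6378388.000): φ=24.66784345°, λ=-84.50849721°, h=-24.4839 m
→ into lcc (λ₀=-93.5°): φ=24.66784345°, λ−λ₀=8.99150279°
convergence γ = 6.70996224°

6.70996224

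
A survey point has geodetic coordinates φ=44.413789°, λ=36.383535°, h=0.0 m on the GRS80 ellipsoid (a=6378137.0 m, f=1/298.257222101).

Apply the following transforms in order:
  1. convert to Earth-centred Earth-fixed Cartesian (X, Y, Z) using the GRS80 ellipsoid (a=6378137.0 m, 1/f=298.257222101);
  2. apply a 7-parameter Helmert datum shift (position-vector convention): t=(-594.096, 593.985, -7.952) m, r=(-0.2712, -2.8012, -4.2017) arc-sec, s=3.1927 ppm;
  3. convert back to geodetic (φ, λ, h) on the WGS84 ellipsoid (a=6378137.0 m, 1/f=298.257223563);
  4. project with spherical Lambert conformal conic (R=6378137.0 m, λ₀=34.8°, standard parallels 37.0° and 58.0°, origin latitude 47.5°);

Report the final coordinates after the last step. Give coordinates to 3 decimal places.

E=124770.974 m, N=-336568.250 m

start: φ=44.413789°, λ=36.383535°, h=0.000 m
→ ECEF (a=6378137.000, f=1/298.257222101): X=3673844.6615, Y=2706962.6247, Z=4441050.2963
→ Helmert 7p (PV): X=3673257.1248, Y=2707496.2534, Z=4441102.8572
→ geod (Bowring, a=6378137.000): φ=44.41511187°, λ=36.39330505°, h=-74.9291 m
→ lcc (R=6378137.0, λ₀=34.8°): E=124770.9744, N=-336568.2501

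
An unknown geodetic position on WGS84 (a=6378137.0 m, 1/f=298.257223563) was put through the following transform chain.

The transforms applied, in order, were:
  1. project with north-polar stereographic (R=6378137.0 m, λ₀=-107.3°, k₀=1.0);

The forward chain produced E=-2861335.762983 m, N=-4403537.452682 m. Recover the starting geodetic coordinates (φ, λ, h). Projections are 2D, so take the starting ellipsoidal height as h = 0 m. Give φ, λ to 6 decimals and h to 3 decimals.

start: E=-2861335.7630, N=-4403537.4527 m
→ stereo⁻¹: φ=45.24795500°, λ=-140.31505300°

φ=45.247955°, λ=-140.315053°, h=0.000 m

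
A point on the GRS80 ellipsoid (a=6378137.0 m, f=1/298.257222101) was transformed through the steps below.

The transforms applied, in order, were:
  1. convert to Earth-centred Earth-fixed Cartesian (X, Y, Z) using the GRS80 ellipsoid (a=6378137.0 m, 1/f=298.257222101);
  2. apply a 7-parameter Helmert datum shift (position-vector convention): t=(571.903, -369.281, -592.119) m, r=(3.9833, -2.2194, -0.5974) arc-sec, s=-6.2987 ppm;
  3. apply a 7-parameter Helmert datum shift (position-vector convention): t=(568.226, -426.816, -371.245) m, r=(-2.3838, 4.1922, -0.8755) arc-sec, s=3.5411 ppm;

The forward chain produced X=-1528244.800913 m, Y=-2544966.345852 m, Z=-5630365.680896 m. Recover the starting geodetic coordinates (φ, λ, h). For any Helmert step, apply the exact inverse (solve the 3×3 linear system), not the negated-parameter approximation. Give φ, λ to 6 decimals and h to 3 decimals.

φ=-62.354941°, λ=-121.009735°, h=2748.378 m

start: X=-1528244.8009, Y=-2544966.3459, Z=-5630365.6809 m
→ Helmert⁻¹: X=-1528682.3863, Y=-2544471.9417, Z=-5630034.9755
→ Helmert⁻¹: X=-1529317.1251, Y=-2544231.8276, Z=-5629412.7264
→ geod (Bowring, a=6378137.000): φ=-62.35494100°, λ=-121.00973500°, h=2748.3780 m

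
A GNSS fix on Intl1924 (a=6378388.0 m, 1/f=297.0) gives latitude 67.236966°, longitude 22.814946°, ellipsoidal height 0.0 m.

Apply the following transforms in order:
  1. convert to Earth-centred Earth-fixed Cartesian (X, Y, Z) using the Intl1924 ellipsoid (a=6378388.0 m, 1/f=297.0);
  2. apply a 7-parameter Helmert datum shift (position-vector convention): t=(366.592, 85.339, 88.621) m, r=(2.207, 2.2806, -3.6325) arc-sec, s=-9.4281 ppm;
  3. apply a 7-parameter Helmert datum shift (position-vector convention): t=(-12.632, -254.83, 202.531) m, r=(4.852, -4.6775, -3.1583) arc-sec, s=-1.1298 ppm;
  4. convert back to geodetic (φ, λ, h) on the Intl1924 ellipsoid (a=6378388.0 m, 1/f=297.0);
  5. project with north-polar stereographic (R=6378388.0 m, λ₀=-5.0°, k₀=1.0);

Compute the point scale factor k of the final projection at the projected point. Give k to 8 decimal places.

start: φ=67.236966°, λ=22.814946°, h=0.000 m
→ ECEF (a=6378388.000, f=1/297.0): X=2281374.5134, Y=959701.8881, Z=5858823.5294
→ Helmert 7p (PV): X=2281801.2758, Y=959675.3145, Z=5858841.9572
→ Helmert 7p (PV): X=2281667.8985, Y=959246.6433, Z=5859112.1882
→ geod (Bowring, a=6378388.000): φ=67.23719052°, λ=22.80259868°, h=302.5330 m
→ into stereo (λ₀=-5.0°): φ=67.23719052°, λ−λ₀=27.80259868°
scale k = 1.04052074

1.04052074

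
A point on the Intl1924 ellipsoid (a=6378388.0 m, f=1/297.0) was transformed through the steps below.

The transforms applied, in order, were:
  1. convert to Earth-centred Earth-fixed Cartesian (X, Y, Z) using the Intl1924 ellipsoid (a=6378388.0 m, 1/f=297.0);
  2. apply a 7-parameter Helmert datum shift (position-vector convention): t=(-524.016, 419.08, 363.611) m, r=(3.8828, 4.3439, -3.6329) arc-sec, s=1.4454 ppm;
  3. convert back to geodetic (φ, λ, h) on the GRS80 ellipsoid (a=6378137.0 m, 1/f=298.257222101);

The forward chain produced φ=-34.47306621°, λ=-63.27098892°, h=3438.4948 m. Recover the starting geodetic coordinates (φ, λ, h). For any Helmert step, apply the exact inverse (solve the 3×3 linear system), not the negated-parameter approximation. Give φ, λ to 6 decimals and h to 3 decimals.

φ=-34.471914°, λ=-63.266535°, h=3915.640 m

start: φ=-34.473066°, λ=-63.270989°, h=3438.495 m
→ ECEF (a=6378137.000, f=1/298.257222101): X=2368751.8564, Y=-4703803.9165, Z=-3591775.4728
→ Helmert⁻¹: X=2369430.9495, Y=-4704242.0817, Z=-3591995.4377
→ geod (Bowring, a=6378388.000): φ=-34.47191400°, λ=-63.26653500°, h=3915.6400 m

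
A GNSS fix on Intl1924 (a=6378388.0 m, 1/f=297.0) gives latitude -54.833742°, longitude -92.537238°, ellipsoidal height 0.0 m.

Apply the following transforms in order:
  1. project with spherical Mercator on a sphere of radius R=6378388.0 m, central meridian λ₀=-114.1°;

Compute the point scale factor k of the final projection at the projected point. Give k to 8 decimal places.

start: φ=-54.833742°, λ=-92.537238°, h=0.000 m
→ into merc (λ₀=-114.1°): φ=-54.83374200°, λ−λ₀=21.56276200°
scale k = 1.73625884

1.73625884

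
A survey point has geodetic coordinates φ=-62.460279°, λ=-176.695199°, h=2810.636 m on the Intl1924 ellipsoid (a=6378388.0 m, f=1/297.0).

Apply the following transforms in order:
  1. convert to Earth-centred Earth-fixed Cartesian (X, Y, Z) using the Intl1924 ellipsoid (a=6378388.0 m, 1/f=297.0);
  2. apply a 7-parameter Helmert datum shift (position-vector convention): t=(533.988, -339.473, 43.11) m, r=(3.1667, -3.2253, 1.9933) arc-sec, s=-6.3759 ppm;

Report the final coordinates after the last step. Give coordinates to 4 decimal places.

start: φ=-62.460279°, λ=-176.695199°, h=2810.636 m
→ ECEF (a=6378388.000, f=1/297.0): X=-2953338.1485, Y=-170536.7000, Z=-5635032.2563
→ Helmert 7p (PV): X=-2952695.5695, Y=-170817.1141, Z=-5635002.0162

X=-2952695.5695 m, Y=-170817.1141 m, Z=-5635002.0162 m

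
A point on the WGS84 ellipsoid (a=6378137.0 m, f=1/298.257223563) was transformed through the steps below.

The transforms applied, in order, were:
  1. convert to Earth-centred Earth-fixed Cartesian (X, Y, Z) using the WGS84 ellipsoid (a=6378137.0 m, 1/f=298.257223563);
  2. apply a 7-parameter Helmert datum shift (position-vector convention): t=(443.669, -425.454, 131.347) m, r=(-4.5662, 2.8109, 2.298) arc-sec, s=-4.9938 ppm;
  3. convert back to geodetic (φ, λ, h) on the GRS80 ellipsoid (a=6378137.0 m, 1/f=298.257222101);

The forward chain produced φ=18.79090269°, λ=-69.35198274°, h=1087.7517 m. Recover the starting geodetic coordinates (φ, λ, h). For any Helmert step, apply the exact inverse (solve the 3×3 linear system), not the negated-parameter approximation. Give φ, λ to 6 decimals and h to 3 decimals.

φ=18.790476°, λ=-69.355534°, h=552.067 m

start: φ=18.790903°, λ=-69.351983°, h=1087.752 m
→ ECEF (a=6378137.000, f=1/298.257222101): X=2130323.9846, Y=-5653245.1767, Z=2041801.9706
→ Helmert⁻¹: X=2129800.1507, Y=-5652916.8757, Z=2041584.7016
→ geod (Bowring, a=6378137.000): φ=18.79047600°, λ=-69.35553400°, h=552.0670 m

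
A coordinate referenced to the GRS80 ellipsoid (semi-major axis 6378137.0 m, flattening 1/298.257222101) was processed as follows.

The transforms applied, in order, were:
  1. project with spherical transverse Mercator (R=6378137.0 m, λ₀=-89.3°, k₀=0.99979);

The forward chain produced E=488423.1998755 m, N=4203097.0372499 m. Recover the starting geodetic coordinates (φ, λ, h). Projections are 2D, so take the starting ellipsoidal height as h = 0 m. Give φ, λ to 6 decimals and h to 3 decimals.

φ=37.635224°, λ=-83.760549°, h=0.000 m

start: E=488423.1999, N=4203097.0372 m
→ tm⁻¹: φ=37.63522400°, λ=-83.76054900°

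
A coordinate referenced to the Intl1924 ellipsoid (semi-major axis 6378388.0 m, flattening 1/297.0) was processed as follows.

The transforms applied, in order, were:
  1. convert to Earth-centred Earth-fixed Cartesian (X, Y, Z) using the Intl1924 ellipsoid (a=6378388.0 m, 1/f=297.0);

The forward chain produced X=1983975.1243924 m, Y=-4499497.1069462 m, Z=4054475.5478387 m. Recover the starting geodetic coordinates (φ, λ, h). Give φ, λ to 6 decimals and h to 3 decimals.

φ=39.695367°, λ=-66.205752°, h=3743.167 m

start: X=1983975.1244, Y=-4499497.1069, Z=4054475.5478 m
→ geod (Bowring, a=6378388.000): φ=39.69536700°, λ=-66.20575200°, h=3743.1670 m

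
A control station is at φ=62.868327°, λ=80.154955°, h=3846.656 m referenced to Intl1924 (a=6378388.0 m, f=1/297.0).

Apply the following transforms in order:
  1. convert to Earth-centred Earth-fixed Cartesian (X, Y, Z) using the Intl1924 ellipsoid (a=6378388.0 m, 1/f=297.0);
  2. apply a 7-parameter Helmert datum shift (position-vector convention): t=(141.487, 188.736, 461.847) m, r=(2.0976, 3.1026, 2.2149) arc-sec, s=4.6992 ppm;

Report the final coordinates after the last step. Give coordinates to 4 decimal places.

X=499182.7977 m, Y=2875484.2475 m, Z=5657358.8512 m

start: φ=62.868327°, λ=80.154955°, h=3846.656 m
→ ECEF (a=6378388.000, f=1/297.0): X=498984.7520, Y=2875334.1688, Z=5656848.6866
→ Helmert 7p (PV): X=499182.7977, Y=2875484.2475, Z=5657358.8512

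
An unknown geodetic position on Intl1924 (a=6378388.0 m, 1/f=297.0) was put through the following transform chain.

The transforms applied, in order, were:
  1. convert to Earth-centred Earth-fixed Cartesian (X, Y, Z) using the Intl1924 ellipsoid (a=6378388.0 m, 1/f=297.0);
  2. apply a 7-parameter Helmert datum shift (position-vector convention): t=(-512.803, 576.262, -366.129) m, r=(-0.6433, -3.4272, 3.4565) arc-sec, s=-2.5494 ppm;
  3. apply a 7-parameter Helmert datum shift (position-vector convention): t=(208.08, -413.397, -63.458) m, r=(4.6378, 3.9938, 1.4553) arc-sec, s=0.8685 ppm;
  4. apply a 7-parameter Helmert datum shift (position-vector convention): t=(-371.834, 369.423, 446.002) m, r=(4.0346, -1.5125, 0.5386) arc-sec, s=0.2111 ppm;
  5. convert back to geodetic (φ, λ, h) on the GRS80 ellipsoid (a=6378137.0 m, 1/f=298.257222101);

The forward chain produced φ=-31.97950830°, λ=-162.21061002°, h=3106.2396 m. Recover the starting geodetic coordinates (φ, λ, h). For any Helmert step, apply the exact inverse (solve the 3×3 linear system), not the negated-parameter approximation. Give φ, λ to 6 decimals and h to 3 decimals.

start: φ=-31.979508°, λ=-162.210610°, h=3106.240 m
→ ECEF (a=6378137.000, f=1/298.257222101): X=-5158845.4167, Y=-1655270.3339, Z=-3360149.3503
→ Helmert⁻¹: X=-5158501.4592, Y=-1655691.6703, Z=-3360524.4307
→ Helmert⁻¹: X=-5158651.6699, Y=-1655315.9992, Z=-3360520.7192
→ Helmert⁻¹: X=-5158235.5938, Y=-1655799.5637, Z=-3360082.6139
→ geod (Bowring, a=6378388.000): φ=-31.98173700°, λ=-162.20331000°, h=2490.1130 m

φ=-31.981737°, λ=-162.203310°, h=2490.113 m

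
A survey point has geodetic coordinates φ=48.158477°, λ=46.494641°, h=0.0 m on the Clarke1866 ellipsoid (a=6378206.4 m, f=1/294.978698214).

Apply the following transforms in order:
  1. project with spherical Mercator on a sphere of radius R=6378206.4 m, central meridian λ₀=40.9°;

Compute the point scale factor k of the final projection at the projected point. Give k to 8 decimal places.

start: φ=48.158477°, λ=46.494641°, h=0.000 m
→ into merc (λ₀=40.9°): φ=48.15847700°, λ−λ₀=5.59464100°
scale k = 1.49908732

1.49908732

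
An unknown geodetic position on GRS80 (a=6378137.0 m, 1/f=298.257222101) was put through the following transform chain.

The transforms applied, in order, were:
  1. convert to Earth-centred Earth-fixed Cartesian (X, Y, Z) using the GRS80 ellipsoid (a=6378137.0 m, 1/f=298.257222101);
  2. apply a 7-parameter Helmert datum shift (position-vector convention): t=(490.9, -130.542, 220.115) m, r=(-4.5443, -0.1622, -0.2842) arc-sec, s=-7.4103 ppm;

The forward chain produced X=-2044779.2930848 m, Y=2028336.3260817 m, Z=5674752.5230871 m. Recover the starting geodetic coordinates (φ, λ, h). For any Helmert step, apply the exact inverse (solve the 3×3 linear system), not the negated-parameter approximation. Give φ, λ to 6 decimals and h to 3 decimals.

start: X=-2044779.2931, Y=2028336.3261, Z=5674752.5231 m
→ Helmert⁻¹: X=-2045283.6817, Y=2028354.0619, Z=5674620.7542
→ geod (Bowring, a=6378137.000): φ=63.24193000°, λ=135.23811400°, h=2744.8420 m

φ=63.241930°, λ=135.238114°, h=2744.842 m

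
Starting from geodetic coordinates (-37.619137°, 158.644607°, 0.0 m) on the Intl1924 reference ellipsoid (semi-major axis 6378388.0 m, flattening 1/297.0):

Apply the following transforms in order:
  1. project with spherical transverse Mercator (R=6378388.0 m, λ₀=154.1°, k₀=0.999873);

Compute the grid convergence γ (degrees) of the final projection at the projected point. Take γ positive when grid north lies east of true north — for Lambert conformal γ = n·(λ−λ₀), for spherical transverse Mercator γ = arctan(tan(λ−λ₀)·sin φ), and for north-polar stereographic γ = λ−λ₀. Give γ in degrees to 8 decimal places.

-2.77772647

start: φ=-37.619137°, λ=158.644607°, h=0.000 m
→ into tm (λ₀=154.1°): φ=-37.61913700°, λ−λ₀=4.54460700°
convergence γ = -2.77772647°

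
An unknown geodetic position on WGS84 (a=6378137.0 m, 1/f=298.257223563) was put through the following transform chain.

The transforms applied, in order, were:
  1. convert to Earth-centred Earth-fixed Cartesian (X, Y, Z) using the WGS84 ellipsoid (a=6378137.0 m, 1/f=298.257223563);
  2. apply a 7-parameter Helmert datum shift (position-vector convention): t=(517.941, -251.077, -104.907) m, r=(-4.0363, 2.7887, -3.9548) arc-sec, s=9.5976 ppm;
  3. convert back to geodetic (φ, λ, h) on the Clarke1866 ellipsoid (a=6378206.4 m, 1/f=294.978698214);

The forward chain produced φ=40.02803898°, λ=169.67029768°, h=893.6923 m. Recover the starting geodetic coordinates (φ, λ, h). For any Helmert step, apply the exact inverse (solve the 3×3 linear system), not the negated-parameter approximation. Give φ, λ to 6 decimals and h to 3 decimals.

start: φ=40.028039°, λ=169.670298°, h=893.692 m
→ ECEF (a=6378206.400, f=1/294.978698214): X=-4812238.0226, Y=877109.1782, Z=4080746.9305
→ Helmert⁻¹: X=-4812781.7636, Y=877179.7027, Z=4080764.7679
→ geod (Bowring, a=6378137.000): φ=40.02288200°, λ=169.67062700°, h=1295.6640 m

φ=40.022882°, λ=169.670627°, h=1295.664 m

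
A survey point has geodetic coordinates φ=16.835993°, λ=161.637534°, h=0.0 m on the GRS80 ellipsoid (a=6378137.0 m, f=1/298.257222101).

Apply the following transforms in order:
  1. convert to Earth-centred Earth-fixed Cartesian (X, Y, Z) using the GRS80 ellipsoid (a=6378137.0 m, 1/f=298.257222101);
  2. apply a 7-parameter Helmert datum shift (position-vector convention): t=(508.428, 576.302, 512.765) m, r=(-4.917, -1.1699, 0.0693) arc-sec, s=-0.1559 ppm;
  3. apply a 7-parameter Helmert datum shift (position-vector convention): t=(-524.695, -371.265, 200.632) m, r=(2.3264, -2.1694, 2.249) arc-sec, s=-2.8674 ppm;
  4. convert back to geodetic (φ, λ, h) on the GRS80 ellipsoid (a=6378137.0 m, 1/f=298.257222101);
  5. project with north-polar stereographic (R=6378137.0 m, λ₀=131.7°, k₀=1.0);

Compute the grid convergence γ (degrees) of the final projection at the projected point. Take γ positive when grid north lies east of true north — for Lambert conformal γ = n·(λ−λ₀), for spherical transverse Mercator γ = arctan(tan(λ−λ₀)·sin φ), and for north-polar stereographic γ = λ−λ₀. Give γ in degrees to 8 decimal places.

29.93628280

start: φ=16.835993°, λ=161.637534°, h=0.000 m
→ ECEF (a=6378137.000, f=1/298.257222101): X=-5795544.8117, Y=1923705.3283, Z=1835468.5352
→ Helmert 7p (PV): X=-5795046.5370, Y=1924323.1376, Z=1835902.2849
→ Helmert 7p (PV): X=-5795594.9061, Y=1923862.4624, Z=1836058.4069
→ geod (Bowring, a=6378137.000): φ=16.84084048°, λ=161.63628280°, h=263.7562 m
→ into stereo (λ₀=131.7°): φ=16.84084048°, λ−λ₀=29.93628280°
convergence γ = 29.93628280°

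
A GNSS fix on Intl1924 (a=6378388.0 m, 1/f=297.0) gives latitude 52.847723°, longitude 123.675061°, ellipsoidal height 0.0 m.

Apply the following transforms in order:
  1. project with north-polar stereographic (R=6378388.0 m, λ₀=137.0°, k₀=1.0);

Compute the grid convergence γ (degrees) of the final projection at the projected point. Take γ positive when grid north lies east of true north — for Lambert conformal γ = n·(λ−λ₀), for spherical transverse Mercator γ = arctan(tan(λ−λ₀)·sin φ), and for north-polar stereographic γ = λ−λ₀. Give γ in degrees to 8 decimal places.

-13.32493900

start: φ=52.847723°, λ=123.675061°, h=0.000 m
→ into stereo (λ₀=137.0°): φ=52.84772300°, λ−λ₀=-13.32493900°
convergence γ = -13.32493900°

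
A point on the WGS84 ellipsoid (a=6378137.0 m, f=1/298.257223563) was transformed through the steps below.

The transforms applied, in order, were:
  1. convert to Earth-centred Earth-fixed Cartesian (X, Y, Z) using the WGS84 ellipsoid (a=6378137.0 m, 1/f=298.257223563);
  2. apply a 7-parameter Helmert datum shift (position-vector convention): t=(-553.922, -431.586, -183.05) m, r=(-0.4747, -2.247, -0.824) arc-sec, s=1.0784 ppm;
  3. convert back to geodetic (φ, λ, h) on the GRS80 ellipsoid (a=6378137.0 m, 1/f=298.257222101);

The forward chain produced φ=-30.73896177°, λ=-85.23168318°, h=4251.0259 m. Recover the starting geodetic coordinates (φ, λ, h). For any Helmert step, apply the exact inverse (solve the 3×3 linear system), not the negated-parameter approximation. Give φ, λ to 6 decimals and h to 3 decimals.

φ=-30.739497°, λ=-85.225680°, h=3820.585 m

start: φ=-30.738962°, λ=-85.231683°, h=4251.026 m
→ ECEF (a=6378137.000, f=1/298.257222101): X=456407.1539, Y=-5471491.1624, Z=-3243225.5423
→ Helmert⁻¹: X=456947.1101, Y=-5471044.3874, Z=-3243056.5640
→ geod (Bowring, a=6378137.000): φ=-30.73949700°, λ=-85.22568000°, h=3820.5850 m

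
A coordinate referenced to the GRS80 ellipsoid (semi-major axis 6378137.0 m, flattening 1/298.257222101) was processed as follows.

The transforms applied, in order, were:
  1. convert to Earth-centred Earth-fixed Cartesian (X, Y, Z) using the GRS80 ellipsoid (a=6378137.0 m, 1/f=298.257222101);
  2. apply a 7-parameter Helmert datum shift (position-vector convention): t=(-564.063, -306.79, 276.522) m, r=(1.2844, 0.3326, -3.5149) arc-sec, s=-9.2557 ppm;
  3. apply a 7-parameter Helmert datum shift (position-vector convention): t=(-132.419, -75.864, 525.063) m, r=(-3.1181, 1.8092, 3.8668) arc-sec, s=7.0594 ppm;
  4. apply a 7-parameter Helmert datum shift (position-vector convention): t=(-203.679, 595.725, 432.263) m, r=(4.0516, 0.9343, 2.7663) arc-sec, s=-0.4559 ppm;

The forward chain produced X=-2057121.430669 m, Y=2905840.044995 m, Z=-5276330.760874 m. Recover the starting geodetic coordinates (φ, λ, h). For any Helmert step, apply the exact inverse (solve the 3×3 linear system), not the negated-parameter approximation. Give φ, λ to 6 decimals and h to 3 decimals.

φ=-56.180362°, λ=125.284475°, h=2400.981 m

start: X=-2057121.4307, Y=2905840.0450, Z=-5276330.7609 m
→ Helmert⁻¹: X=-2056855.8250, Y=2905169.5785, Z=-5276831.8117
→ Helmert⁻¹: X=-2056608.1326, Y=2905343.2649, Z=-5277293.7390
→ Helmert⁻¹: X=-2056104.1034, Y=2905609.0479, Z=-5277640.5176
→ geod (Bowring, a=6378137.000): φ=-56.18036200°, λ=125.28447500°, h=2400.9810 m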